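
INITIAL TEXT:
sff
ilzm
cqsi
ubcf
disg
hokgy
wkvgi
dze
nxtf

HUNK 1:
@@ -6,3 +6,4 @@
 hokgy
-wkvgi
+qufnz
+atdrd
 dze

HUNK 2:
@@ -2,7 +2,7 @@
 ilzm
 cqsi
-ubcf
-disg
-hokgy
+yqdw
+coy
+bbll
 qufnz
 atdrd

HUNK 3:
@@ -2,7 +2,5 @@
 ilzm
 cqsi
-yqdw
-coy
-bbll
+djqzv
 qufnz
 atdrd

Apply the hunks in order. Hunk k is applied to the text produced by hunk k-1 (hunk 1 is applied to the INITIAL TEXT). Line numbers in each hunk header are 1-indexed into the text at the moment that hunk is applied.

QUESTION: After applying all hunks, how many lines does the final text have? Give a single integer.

Hunk 1: at line 6 remove [wkvgi] add [qufnz,atdrd] -> 10 lines: sff ilzm cqsi ubcf disg hokgy qufnz atdrd dze nxtf
Hunk 2: at line 2 remove [ubcf,disg,hokgy] add [yqdw,coy,bbll] -> 10 lines: sff ilzm cqsi yqdw coy bbll qufnz atdrd dze nxtf
Hunk 3: at line 2 remove [yqdw,coy,bbll] add [djqzv] -> 8 lines: sff ilzm cqsi djqzv qufnz atdrd dze nxtf
Final line count: 8

Answer: 8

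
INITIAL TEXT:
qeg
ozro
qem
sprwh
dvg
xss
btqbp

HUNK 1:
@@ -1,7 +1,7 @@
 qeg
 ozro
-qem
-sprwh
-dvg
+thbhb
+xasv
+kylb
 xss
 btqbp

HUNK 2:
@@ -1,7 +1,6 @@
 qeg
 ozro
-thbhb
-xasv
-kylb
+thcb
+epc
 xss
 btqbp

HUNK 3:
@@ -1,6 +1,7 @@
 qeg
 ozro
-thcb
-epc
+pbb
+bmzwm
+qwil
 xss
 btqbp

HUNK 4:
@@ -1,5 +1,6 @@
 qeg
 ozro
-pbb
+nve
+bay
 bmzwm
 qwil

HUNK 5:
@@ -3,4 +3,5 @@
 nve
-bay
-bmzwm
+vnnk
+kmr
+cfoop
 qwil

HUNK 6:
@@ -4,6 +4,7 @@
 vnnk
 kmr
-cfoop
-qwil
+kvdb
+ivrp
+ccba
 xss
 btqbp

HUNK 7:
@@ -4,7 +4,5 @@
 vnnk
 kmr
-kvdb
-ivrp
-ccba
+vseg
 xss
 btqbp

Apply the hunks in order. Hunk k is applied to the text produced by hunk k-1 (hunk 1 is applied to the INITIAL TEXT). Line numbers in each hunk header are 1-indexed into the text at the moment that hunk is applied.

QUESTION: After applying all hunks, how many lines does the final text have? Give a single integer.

Hunk 1: at line 1 remove [qem,sprwh,dvg] add [thbhb,xasv,kylb] -> 7 lines: qeg ozro thbhb xasv kylb xss btqbp
Hunk 2: at line 1 remove [thbhb,xasv,kylb] add [thcb,epc] -> 6 lines: qeg ozro thcb epc xss btqbp
Hunk 3: at line 1 remove [thcb,epc] add [pbb,bmzwm,qwil] -> 7 lines: qeg ozro pbb bmzwm qwil xss btqbp
Hunk 4: at line 1 remove [pbb] add [nve,bay] -> 8 lines: qeg ozro nve bay bmzwm qwil xss btqbp
Hunk 5: at line 3 remove [bay,bmzwm] add [vnnk,kmr,cfoop] -> 9 lines: qeg ozro nve vnnk kmr cfoop qwil xss btqbp
Hunk 6: at line 4 remove [cfoop,qwil] add [kvdb,ivrp,ccba] -> 10 lines: qeg ozro nve vnnk kmr kvdb ivrp ccba xss btqbp
Hunk 7: at line 4 remove [kvdb,ivrp,ccba] add [vseg] -> 8 lines: qeg ozro nve vnnk kmr vseg xss btqbp
Final line count: 8

Answer: 8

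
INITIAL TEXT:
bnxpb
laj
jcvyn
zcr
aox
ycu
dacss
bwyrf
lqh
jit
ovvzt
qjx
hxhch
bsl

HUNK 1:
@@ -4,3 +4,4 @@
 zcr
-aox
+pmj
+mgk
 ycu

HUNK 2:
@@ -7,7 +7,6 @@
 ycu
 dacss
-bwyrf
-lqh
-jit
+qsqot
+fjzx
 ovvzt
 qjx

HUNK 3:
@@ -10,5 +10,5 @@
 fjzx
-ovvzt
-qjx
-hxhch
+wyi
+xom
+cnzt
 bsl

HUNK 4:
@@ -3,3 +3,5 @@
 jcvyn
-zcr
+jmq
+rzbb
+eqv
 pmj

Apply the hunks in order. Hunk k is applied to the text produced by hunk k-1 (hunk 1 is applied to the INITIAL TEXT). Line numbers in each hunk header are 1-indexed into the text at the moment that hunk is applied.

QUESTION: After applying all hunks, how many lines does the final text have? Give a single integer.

Answer: 16

Derivation:
Hunk 1: at line 4 remove [aox] add [pmj,mgk] -> 15 lines: bnxpb laj jcvyn zcr pmj mgk ycu dacss bwyrf lqh jit ovvzt qjx hxhch bsl
Hunk 2: at line 7 remove [bwyrf,lqh,jit] add [qsqot,fjzx] -> 14 lines: bnxpb laj jcvyn zcr pmj mgk ycu dacss qsqot fjzx ovvzt qjx hxhch bsl
Hunk 3: at line 10 remove [ovvzt,qjx,hxhch] add [wyi,xom,cnzt] -> 14 lines: bnxpb laj jcvyn zcr pmj mgk ycu dacss qsqot fjzx wyi xom cnzt bsl
Hunk 4: at line 3 remove [zcr] add [jmq,rzbb,eqv] -> 16 lines: bnxpb laj jcvyn jmq rzbb eqv pmj mgk ycu dacss qsqot fjzx wyi xom cnzt bsl
Final line count: 16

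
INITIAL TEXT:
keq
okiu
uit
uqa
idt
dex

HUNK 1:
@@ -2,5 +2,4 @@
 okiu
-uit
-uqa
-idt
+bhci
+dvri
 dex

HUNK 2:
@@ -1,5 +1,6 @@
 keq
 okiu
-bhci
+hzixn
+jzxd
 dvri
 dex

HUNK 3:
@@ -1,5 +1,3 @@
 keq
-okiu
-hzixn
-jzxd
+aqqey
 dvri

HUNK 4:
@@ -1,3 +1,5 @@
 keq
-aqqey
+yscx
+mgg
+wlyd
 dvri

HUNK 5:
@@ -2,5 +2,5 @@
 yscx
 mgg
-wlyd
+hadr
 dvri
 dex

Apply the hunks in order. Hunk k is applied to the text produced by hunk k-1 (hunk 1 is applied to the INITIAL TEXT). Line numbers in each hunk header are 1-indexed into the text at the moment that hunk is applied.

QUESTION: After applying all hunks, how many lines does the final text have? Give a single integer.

Hunk 1: at line 2 remove [uit,uqa,idt] add [bhci,dvri] -> 5 lines: keq okiu bhci dvri dex
Hunk 2: at line 1 remove [bhci] add [hzixn,jzxd] -> 6 lines: keq okiu hzixn jzxd dvri dex
Hunk 3: at line 1 remove [okiu,hzixn,jzxd] add [aqqey] -> 4 lines: keq aqqey dvri dex
Hunk 4: at line 1 remove [aqqey] add [yscx,mgg,wlyd] -> 6 lines: keq yscx mgg wlyd dvri dex
Hunk 5: at line 2 remove [wlyd] add [hadr] -> 6 lines: keq yscx mgg hadr dvri dex
Final line count: 6

Answer: 6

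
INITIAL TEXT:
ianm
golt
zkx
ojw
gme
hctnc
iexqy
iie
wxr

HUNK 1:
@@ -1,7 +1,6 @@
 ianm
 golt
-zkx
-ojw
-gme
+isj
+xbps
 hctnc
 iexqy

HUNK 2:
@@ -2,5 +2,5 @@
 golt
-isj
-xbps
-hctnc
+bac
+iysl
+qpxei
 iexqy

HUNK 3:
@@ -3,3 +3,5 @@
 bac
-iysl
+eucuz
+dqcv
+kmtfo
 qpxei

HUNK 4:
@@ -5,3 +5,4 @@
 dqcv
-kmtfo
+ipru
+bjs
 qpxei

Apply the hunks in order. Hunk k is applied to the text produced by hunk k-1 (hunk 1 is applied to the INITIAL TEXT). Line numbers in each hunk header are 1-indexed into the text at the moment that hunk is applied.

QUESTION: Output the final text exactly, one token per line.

Hunk 1: at line 1 remove [zkx,ojw,gme] add [isj,xbps] -> 8 lines: ianm golt isj xbps hctnc iexqy iie wxr
Hunk 2: at line 2 remove [isj,xbps,hctnc] add [bac,iysl,qpxei] -> 8 lines: ianm golt bac iysl qpxei iexqy iie wxr
Hunk 3: at line 3 remove [iysl] add [eucuz,dqcv,kmtfo] -> 10 lines: ianm golt bac eucuz dqcv kmtfo qpxei iexqy iie wxr
Hunk 4: at line 5 remove [kmtfo] add [ipru,bjs] -> 11 lines: ianm golt bac eucuz dqcv ipru bjs qpxei iexqy iie wxr

Answer: ianm
golt
bac
eucuz
dqcv
ipru
bjs
qpxei
iexqy
iie
wxr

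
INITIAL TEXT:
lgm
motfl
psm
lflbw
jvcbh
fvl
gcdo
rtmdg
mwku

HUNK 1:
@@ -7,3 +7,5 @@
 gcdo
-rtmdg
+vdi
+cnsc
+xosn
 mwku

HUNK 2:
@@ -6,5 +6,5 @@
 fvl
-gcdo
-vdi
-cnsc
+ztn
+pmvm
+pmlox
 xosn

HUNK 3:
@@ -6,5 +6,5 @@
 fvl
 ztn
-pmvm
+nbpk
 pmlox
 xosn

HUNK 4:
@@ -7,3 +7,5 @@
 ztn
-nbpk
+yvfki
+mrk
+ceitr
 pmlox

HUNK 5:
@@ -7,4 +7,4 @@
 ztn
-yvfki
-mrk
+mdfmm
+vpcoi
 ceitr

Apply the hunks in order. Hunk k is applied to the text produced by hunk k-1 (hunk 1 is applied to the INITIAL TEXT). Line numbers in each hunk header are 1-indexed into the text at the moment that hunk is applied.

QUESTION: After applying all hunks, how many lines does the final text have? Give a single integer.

Hunk 1: at line 7 remove [rtmdg] add [vdi,cnsc,xosn] -> 11 lines: lgm motfl psm lflbw jvcbh fvl gcdo vdi cnsc xosn mwku
Hunk 2: at line 6 remove [gcdo,vdi,cnsc] add [ztn,pmvm,pmlox] -> 11 lines: lgm motfl psm lflbw jvcbh fvl ztn pmvm pmlox xosn mwku
Hunk 3: at line 6 remove [pmvm] add [nbpk] -> 11 lines: lgm motfl psm lflbw jvcbh fvl ztn nbpk pmlox xosn mwku
Hunk 4: at line 7 remove [nbpk] add [yvfki,mrk,ceitr] -> 13 lines: lgm motfl psm lflbw jvcbh fvl ztn yvfki mrk ceitr pmlox xosn mwku
Hunk 5: at line 7 remove [yvfki,mrk] add [mdfmm,vpcoi] -> 13 lines: lgm motfl psm lflbw jvcbh fvl ztn mdfmm vpcoi ceitr pmlox xosn mwku
Final line count: 13

Answer: 13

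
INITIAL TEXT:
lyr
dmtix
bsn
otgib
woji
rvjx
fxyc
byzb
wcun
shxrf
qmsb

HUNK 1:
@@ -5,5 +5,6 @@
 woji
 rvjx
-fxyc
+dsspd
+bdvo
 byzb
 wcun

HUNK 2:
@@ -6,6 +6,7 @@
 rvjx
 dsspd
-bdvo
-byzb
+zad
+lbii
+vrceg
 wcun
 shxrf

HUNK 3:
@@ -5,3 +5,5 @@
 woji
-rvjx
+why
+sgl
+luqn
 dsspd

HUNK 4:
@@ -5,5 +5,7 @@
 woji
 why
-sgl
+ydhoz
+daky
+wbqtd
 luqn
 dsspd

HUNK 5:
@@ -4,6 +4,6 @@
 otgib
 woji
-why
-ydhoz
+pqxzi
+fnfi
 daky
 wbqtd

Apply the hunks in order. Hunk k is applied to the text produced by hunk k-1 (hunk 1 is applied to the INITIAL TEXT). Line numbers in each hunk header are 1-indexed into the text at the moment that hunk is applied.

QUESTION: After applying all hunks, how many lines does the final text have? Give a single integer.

Answer: 17

Derivation:
Hunk 1: at line 5 remove [fxyc] add [dsspd,bdvo] -> 12 lines: lyr dmtix bsn otgib woji rvjx dsspd bdvo byzb wcun shxrf qmsb
Hunk 2: at line 6 remove [bdvo,byzb] add [zad,lbii,vrceg] -> 13 lines: lyr dmtix bsn otgib woji rvjx dsspd zad lbii vrceg wcun shxrf qmsb
Hunk 3: at line 5 remove [rvjx] add [why,sgl,luqn] -> 15 lines: lyr dmtix bsn otgib woji why sgl luqn dsspd zad lbii vrceg wcun shxrf qmsb
Hunk 4: at line 5 remove [sgl] add [ydhoz,daky,wbqtd] -> 17 lines: lyr dmtix bsn otgib woji why ydhoz daky wbqtd luqn dsspd zad lbii vrceg wcun shxrf qmsb
Hunk 5: at line 4 remove [why,ydhoz] add [pqxzi,fnfi] -> 17 lines: lyr dmtix bsn otgib woji pqxzi fnfi daky wbqtd luqn dsspd zad lbii vrceg wcun shxrf qmsb
Final line count: 17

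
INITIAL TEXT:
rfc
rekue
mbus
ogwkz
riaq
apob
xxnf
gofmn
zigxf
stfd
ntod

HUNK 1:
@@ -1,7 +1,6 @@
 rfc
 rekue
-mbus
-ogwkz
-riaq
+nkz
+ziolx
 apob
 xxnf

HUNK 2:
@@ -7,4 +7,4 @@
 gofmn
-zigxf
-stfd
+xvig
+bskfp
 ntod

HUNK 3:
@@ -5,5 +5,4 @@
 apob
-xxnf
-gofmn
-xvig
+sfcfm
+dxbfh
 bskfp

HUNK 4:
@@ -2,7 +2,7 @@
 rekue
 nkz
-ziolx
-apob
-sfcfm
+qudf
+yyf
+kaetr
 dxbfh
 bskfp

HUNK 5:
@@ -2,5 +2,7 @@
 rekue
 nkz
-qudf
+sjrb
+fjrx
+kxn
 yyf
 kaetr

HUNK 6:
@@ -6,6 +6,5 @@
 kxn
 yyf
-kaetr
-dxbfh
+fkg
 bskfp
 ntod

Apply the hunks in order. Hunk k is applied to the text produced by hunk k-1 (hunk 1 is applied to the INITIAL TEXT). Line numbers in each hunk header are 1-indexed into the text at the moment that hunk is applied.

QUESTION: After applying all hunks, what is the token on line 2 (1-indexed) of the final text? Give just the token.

Hunk 1: at line 1 remove [mbus,ogwkz,riaq] add [nkz,ziolx] -> 10 lines: rfc rekue nkz ziolx apob xxnf gofmn zigxf stfd ntod
Hunk 2: at line 7 remove [zigxf,stfd] add [xvig,bskfp] -> 10 lines: rfc rekue nkz ziolx apob xxnf gofmn xvig bskfp ntod
Hunk 3: at line 5 remove [xxnf,gofmn,xvig] add [sfcfm,dxbfh] -> 9 lines: rfc rekue nkz ziolx apob sfcfm dxbfh bskfp ntod
Hunk 4: at line 2 remove [ziolx,apob,sfcfm] add [qudf,yyf,kaetr] -> 9 lines: rfc rekue nkz qudf yyf kaetr dxbfh bskfp ntod
Hunk 5: at line 2 remove [qudf] add [sjrb,fjrx,kxn] -> 11 lines: rfc rekue nkz sjrb fjrx kxn yyf kaetr dxbfh bskfp ntod
Hunk 6: at line 6 remove [kaetr,dxbfh] add [fkg] -> 10 lines: rfc rekue nkz sjrb fjrx kxn yyf fkg bskfp ntod
Final line 2: rekue

Answer: rekue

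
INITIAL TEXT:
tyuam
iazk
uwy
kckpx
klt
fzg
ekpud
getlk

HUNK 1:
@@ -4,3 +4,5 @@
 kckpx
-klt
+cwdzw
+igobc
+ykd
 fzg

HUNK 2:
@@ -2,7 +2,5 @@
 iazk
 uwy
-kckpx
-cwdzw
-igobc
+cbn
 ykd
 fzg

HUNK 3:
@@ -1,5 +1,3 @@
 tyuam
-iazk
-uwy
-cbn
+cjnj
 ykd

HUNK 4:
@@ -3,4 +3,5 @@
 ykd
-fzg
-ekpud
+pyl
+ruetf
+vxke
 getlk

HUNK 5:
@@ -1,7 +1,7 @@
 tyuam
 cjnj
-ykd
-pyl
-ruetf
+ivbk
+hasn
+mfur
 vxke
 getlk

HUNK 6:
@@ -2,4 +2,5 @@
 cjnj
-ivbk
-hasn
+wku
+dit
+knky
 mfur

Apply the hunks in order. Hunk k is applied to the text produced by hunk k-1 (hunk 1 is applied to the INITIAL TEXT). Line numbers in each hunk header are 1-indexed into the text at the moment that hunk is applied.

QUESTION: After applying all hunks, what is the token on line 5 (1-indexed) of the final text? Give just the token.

Hunk 1: at line 4 remove [klt] add [cwdzw,igobc,ykd] -> 10 lines: tyuam iazk uwy kckpx cwdzw igobc ykd fzg ekpud getlk
Hunk 2: at line 2 remove [kckpx,cwdzw,igobc] add [cbn] -> 8 lines: tyuam iazk uwy cbn ykd fzg ekpud getlk
Hunk 3: at line 1 remove [iazk,uwy,cbn] add [cjnj] -> 6 lines: tyuam cjnj ykd fzg ekpud getlk
Hunk 4: at line 3 remove [fzg,ekpud] add [pyl,ruetf,vxke] -> 7 lines: tyuam cjnj ykd pyl ruetf vxke getlk
Hunk 5: at line 1 remove [ykd,pyl,ruetf] add [ivbk,hasn,mfur] -> 7 lines: tyuam cjnj ivbk hasn mfur vxke getlk
Hunk 6: at line 2 remove [ivbk,hasn] add [wku,dit,knky] -> 8 lines: tyuam cjnj wku dit knky mfur vxke getlk
Final line 5: knky

Answer: knky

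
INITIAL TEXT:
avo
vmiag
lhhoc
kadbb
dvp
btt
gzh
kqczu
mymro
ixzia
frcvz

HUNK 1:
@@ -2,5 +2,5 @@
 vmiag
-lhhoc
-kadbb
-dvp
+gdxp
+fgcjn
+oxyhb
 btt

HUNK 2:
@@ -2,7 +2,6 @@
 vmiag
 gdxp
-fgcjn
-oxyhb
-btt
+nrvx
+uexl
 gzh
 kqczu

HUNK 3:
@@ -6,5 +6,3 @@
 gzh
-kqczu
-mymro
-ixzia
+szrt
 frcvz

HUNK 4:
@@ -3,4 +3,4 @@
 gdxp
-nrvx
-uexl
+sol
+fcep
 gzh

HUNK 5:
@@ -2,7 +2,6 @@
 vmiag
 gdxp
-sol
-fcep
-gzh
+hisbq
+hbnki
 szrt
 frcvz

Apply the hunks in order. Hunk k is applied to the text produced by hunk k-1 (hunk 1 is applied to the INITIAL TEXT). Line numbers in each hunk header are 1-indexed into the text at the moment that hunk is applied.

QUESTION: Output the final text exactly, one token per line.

Hunk 1: at line 2 remove [lhhoc,kadbb,dvp] add [gdxp,fgcjn,oxyhb] -> 11 lines: avo vmiag gdxp fgcjn oxyhb btt gzh kqczu mymro ixzia frcvz
Hunk 2: at line 2 remove [fgcjn,oxyhb,btt] add [nrvx,uexl] -> 10 lines: avo vmiag gdxp nrvx uexl gzh kqczu mymro ixzia frcvz
Hunk 3: at line 6 remove [kqczu,mymro,ixzia] add [szrt] -> 8 lines: avo vmiag gdxp nrvx uexl gzh szrt frcvz
Hunk 4: at line 3 remove [nrvx,uexl] add [sol,fcep] -> 8 lines: avo vmiag gdxp sol fcep gzh szrt frcvz
Hunk 5: at line 2 remove [sol,fcep,gzh] add [hisbq,hbnki] -> 7 lines: avo vmiag gdxp hisbq hbnki szrt frcvz

Answer: avo
vmiag
gdxp
hisbq
hbnki
szrt
frcvz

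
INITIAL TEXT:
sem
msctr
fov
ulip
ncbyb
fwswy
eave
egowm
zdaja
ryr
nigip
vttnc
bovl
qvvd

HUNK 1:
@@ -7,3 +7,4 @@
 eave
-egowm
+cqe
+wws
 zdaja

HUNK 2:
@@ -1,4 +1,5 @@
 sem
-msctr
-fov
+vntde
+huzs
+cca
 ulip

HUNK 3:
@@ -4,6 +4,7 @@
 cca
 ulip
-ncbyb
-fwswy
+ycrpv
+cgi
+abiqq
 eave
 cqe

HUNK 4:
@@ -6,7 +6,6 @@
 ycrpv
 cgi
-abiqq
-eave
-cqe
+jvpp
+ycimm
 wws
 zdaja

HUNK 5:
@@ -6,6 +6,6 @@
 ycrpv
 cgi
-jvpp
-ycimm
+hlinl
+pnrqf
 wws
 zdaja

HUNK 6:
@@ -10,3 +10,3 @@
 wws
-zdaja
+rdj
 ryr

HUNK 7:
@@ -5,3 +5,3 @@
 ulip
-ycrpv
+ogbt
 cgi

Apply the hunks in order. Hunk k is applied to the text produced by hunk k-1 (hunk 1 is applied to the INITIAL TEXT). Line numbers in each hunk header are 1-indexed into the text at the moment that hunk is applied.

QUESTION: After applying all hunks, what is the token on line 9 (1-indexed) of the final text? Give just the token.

Answer: pnrqf

Derivation:
Hunk 1: at line 7 remove [egowm] add [cqe,wws] -> 15 lines: sem msctr fov ulip ncbyb fwswy eave cqe wws zdaja ryr nigip vttnc bovl qvvd
Hunk 2: at line 1 remove [msctr,fov] add [vntde,huzs,cca] -> 16 lines: sem vntde huzs cca ulip ncbyb fwswy eave cqe wws zdaja ryr nigip vttnc bovl qvvd
Hunk 3: at line 4 remove [ncbyb,fwswy] add [ycrpv,cgi,abiqq] -> 17 lines: sem vntde huzs cca ulip ycrpv cgi abiqq eave cqe wws zdaja ryr nigip vttnc bovl qvvd
Hunk 4: at line 6 remove [abiqq,eave,cqe] add [jvpp,ycimm] -> 16 lines: sem vntde huzs cca ulip ycrpv cgi jvpp ycimm wws zdaja ryr nigip vttnc bovl qvvd
Hunk 5: at line 6 remove [jvpp,ycimm] add [hlinl,pnrqf] -> 16 lines: sem vntde huzs cca ulip ycrpv cgi hlinl pnrqf wws zdaja ryr nigip vttnc bovl qvvd
Hunk 6: at line 10 remove [zdaja] add [rdj] -> 16 lines: sem vntde huzs cca ulip ycrpv cgi hlinl pnrqf wws rdj ryr nigip vttnc bovl qvvd
Hunk 7: at line 5 remove [ycrpv] add [ogbt] -> 16 lines: sem vntde huzs cca ulip ogbt cgi hlinl pnrqf wws rdj ryr nigip vttnc bovl qvvd
Final line 9: pnrqf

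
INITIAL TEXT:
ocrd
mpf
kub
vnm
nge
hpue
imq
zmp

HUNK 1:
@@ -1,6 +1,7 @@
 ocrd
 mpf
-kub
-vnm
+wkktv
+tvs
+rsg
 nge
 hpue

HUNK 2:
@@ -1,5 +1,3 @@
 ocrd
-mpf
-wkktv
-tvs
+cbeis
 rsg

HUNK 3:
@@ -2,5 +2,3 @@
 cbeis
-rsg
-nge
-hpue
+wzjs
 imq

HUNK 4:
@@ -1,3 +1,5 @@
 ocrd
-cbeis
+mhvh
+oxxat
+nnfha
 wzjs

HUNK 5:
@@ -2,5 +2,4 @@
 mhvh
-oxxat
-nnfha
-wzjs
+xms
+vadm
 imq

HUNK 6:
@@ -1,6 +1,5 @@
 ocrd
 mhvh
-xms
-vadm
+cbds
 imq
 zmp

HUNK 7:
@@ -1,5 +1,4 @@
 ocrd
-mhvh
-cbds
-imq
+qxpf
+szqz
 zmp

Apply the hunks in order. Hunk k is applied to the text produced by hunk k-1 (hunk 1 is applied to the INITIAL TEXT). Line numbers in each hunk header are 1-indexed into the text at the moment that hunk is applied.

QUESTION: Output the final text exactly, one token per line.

Answer: ocrd
qxpf
szqz
zmp

Derivation:
Hunk 1: at line 1 remove [kub,vnm] add [wkktv,tvs,rsg] -> 9 lines: ocrd mpf wkktv tvs rsg nge hpue imq zmp
Hunk 2: at line 1 remove [mpf,wkktv,tvs] add [cbeis] -> 7 lines: ocrd cbeis rsg nge hpue imq zmp
Hunk 3: at line 2 remove [rsg,nge,hpue] add [wzjs] -> 5 lines: ocrd cbeis wzjs imq zmp
Hunk 4: at line 1 remove [cbeis] add [mhvh,oxxat,nnfha] -> 7 lines: ocrd mhvh oxxat nnfha wzjs imq zmp
Hunk 5: at line 2 remove [oxxat,nnfha,wzjs] add [xms,vadm] -> 6 lines: ocrd mhvh xms vadm imq zmp
Hunk 6: at line 1 remove [xms,vadm] add [cbds] -> 5 lines: ocrd mhvh cbds imq zmp
Hunk 7: at line 1 remove [mhvh,cbds,imq] add [qxpf,szqz] -> 4 lines: ocrd qxpf szqz zmp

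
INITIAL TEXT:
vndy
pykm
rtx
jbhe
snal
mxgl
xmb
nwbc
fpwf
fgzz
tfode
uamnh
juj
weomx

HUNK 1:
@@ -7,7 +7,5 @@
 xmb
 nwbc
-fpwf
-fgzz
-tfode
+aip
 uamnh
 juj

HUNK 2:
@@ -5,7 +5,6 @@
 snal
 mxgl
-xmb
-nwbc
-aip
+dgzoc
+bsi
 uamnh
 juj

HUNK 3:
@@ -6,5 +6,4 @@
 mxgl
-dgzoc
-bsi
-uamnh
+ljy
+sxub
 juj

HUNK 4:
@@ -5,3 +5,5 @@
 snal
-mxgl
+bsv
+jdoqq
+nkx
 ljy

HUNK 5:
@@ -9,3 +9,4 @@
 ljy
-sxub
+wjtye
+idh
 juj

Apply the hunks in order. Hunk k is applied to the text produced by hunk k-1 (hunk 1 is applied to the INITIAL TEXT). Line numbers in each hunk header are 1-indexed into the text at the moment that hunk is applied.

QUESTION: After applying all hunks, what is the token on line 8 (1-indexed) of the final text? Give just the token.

Answer: nkx

Derivation:
Hunk 1: at line 7 remove [fpwf,fgzz,tfode] add [aip] -> 12 lines: vndy pykm rtx jbhe snal mxgl xmb nwbc aip uamnh juj weomx
Hunk 2: at line 5 remove [xmb,nwbc,aip] add [dgzoc,bsi] -> 11 lines: vndy pykm rtx jbhe snal mxgl dgzoc bsi uamnh juj weomx
Hunk 3: at line 6 remove [dgzoc,bsi,uamnh] add [ljy,sxub] -> 10 lines: vndy pykm rtx jbhe snal mxgl ljy sxub juj weomx
Hunk 4: at line 5 remove [mxgl] add [bsv,jdoqq,nkx] -> 12 lines: vndy pykm rtx jbhe snal bsv jdoqq nkx ljy sxub juj weomx
Hunk 5: at line 9 remove [sxub] add [wjtye,idh] -> 13 lines: vndy pykm rtx jbhe snal bsv jdoqq nkx ljy wjtye idh juj weomx
Final line 8: nkx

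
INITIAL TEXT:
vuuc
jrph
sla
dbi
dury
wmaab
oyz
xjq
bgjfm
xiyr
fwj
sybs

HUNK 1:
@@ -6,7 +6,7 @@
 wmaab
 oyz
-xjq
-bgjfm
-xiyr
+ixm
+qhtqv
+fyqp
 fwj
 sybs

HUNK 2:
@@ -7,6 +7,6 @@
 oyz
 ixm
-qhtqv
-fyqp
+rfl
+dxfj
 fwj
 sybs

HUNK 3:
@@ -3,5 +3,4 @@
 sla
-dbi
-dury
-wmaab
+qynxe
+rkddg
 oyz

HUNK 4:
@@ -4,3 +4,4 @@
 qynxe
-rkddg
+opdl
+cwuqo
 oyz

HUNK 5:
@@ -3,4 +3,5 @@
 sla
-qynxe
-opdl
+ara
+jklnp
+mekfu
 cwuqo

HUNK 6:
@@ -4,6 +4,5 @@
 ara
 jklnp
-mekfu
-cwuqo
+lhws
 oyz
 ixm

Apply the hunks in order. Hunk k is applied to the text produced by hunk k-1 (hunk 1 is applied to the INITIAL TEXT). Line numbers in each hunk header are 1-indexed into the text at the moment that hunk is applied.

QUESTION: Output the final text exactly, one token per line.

Hunk 1: at line 6 remove [xjq,bgjfm,xiyr] add [ixm,qhtqv,fyqp] -> 12 lines: vuuc jrph sla dbi dury wmaab oyz ixm qhtqv fyqp fwj sybs
Hunk 2: at line 7 remove [qhtqv,fyqp] add [rfl,dxfj] -> 12 lines: vuuc jrph sla dbi dury wmaab oyz ixm rfl dxfj fwj sybs
Hunk 3: at line 3 remove [dbi,dury,wmaab] add [qynxe,rkddg] -> 11 lines: vuuc jrph sla qynxe rkddg oyz ixm rfl dxfj fwj sybs
Hunk 4: at line 4 remove [rkddg] add [opdl,cwuqo] -> 12 lines: vuuc jrph sla qynxe opdl cwuqo oyz ixm rfl dxfj fwj sybs
Hunk 5: at line 3 remove [qynxe,opdl] add [ara,jklnp,mekfu] -> 13 lines: vuuc jrph sla ara jklnp mekfu cwuqo oyz ixm rfl dxfj fwj sybs
Hunk 6: at line 4 remove [mekfu,cwuqo] add [lhws] -> 12 lines: vuuc jrph sla ara jklnp lhws oyz ixm rfl dxfj fwj sybs

Answer: vuuc
jrph
sla
ara
jklnp
lhws
oyz
ixm
rfl
dxfj
fwj
sybs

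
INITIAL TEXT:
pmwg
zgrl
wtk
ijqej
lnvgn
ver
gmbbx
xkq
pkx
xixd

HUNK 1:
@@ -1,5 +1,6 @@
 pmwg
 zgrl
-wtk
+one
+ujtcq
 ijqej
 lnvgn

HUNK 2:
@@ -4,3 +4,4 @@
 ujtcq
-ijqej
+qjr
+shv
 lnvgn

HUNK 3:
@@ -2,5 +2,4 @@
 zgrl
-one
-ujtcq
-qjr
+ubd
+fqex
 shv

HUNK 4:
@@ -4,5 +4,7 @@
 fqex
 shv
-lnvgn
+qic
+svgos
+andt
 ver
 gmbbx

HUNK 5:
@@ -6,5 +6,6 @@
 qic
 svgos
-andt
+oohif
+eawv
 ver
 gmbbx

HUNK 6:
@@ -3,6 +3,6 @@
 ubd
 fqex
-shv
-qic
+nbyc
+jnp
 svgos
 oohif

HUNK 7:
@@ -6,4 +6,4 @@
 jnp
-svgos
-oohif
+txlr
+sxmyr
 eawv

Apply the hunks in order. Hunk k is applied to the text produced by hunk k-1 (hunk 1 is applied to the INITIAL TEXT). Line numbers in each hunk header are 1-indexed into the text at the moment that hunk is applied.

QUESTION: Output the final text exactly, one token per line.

Hunk 1: at line 1 remove [wtk] add [one,ujtcq] -> 11 lines: pmwg zgrl one ujtcq ijqej lnvgn ver gmbbx xkq pkx xixd
Hunk 2: at line 4 remove [ijqej] add [qjr,shv] -> 12 lines: pmwg zgrl one ujtcq qjr shv lnvgn ver gmbbx xkq pkx xixd
Hunk 3: at line 2 remove [one,ujtcq,qjr] add [ubd,fqex] -> 11 lines: pmwg zgrl ubd fqex shv lnvgn ver gmbbx xkq pkx xixd
Hunk 4: at line 4 remove [lnvgn] add [qic,svgos,andt] -> 13 lines: pmwg zgrl ubd fqex shv qic svgos andt ver gmbbx xkq pkx xixd
Hunk 5: at line 6 remove [andt] add [oohif,eawv] -> 14 lines: pmwg zgrl ubd fqex shv qic svgos oohif eawv ver gmbbx xkq pkx xixd
Hunk 6: at line 3 remove [shv,qic] add [nbyc,jnp] -> 14 lines: pmwg zgrl ubd fqex nbyc jnp svgos oohif eawv ver gmbbx xkq pkx xixd
Hunk 7: at line 6 remove [svgos,oohif] add [txlr,sxmyr] -> 14 lines: pmwg zgrl ubd fqex nbyc jnp txlr sxmyr eawv ver gmbbx xkq pkx xixd

Answer: pmwg
zgrl
ubd
fqex
nbyc
jnp
txlr
sxmyr
eawv
ver
gmbbx
xkq
pkx
xixd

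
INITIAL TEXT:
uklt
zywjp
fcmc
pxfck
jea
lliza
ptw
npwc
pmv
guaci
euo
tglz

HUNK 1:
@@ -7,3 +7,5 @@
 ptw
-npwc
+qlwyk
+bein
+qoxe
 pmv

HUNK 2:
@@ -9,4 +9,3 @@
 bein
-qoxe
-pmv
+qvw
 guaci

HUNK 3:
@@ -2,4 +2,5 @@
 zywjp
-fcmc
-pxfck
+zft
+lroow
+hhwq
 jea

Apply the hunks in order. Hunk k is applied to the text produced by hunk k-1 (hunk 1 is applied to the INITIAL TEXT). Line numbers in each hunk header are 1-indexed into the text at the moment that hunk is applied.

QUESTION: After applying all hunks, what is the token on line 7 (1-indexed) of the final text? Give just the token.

Hunk 1: at line 7 remove [npwc] add [qlwyk,bein,qoxe] -> 14 lines: uklt zywjp fcmc pxfck jea lliza ptw qlwyk bein qoxe pmv guaci euo tglz
Hunk 2: at line 9 remove [qoxe,pmv] add [qvw] -> 13 lines: uklt zywjp fcmc pxfck jea lliza ptw qlwyk bein qvw guaci euo tglz
Hunk 3: at line 2 remove [fcmc,pxfck] add [zft,lroow,hhwq] -> 14 lines: uklt zywjp zft lroow hhwq jea lliza ptw qlwyk bein qvw guaci euo tglz
Final line 7: lliza

Answer: lliza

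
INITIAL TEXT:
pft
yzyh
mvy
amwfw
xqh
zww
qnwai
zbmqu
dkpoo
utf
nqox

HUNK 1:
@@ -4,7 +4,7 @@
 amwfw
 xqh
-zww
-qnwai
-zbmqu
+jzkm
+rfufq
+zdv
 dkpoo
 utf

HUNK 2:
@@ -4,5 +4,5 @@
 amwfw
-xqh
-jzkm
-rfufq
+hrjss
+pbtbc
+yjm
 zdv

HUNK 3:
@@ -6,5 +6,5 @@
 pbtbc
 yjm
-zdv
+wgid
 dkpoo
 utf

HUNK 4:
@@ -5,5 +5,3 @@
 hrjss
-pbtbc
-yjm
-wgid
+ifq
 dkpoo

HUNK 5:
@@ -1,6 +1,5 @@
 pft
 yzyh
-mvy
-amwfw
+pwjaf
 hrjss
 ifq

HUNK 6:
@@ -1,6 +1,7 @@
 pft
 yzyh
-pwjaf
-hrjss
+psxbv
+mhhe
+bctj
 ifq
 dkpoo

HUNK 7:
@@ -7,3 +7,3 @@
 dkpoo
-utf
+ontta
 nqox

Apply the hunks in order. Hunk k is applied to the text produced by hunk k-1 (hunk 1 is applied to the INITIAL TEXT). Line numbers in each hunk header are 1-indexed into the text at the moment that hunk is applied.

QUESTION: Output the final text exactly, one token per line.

Answer: pft
yzyh
psxbv
mhhe
bctj
ifq
dkpoo
ontta
nqox

Derivation:
Hunk 1: at line 4 remove [zww,qnwai,zbmqu] add [jzkm,rfufq,zdv] -> 11 lines: pft yzyh mvy amwfw xqh jzkm rfufq zdv dkpoo utf nqox
Hunk 2: at line 4 remove [xqh,jzkm,rfufq] add [hrjss,pbtbc,yjm] -> 11 lines: pft yzyh mvy amwfw hrjss pbtbc yjm zdv dkpoo utf nqox
Hunk 3: at line 6 remove [zdv] add [wgid] -> 11 lines: pft yzyh mvy amwfw hrjss pbtbc yjm wgid dkpoo utf nqox
Hunk 4: at line 5 remove [pbtbc,yjm,wgid] add [ifq] -> 9 lines: pft yzyh mvy amwfw hrjss ifq dkpoo utf nqox
Hunk 5: at line 1 remove [mvy,amwfw] add [pwjaf] -> 8 lines: pft yzyh pwjaf hrjss ifq dkpoo utf nqox
Hunk 6: at line 1 remove [pwjaf,hrjss] add [psxbv,mhhe,bctj] -> 9 lines: pft yzyh psxbv mhhe bctj ifq dkpoo utf nqox
Hunk 7: at line 7 remove [utf] add [ontta] -> 9 lines: pft yzyh psxbv mhhe bctj ifq dkpoo ontta nqox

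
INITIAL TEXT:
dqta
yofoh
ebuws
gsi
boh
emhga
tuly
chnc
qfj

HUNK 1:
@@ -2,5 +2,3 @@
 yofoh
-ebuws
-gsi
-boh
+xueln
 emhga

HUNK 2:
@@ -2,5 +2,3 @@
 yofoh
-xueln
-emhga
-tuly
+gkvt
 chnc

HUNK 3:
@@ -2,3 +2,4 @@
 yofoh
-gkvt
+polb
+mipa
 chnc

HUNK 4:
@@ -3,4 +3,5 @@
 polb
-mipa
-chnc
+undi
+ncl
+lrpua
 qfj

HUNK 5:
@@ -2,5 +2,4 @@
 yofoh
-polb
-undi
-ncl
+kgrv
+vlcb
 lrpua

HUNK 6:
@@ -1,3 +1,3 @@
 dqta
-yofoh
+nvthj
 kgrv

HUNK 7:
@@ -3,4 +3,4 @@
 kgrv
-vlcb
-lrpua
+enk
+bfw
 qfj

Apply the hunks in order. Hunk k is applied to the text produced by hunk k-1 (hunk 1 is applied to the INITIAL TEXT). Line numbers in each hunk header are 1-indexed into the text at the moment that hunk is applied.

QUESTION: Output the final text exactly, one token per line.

Answer: dqta
nvthj
kgrv
enk
bfw
qfj

Derivation:
Hunk 1: at line 2 remove [ebuws,gsi,boh] add [xueln] -> 7 lines: dqta yofoh xueln emhga tuly chnc qfj
Hunk 2: at line 2 remove [xueln,emhga,tuly] add [gkvt] -> 5 lines: dqta yofoh gkvt chnc qfj
Hunk 3: at line 2 remove [gkvt] add [polb,mipa] -> 6 lines: dqta yofoh polb mipa chnc qfj
Hunk 4: at line 3 remove [mipa,chnc] add [undi,ncl,lrpua] -> 7 lines: dqta yofoh polb undi ncl lrpua qfj
Hunk 5: at line 2 remove [polb,undi,ncl] add [kgrv,vlcb] -> 6 lines: dqta yofoh kgrv vlcb lrpua qfj
Hunk 6: at line 1 remove [yofoh] add [nvthj] -> 6 lines: dqta nvthj kgrv vlcb lrpua qfj
Hunk 7: at line 3 remove [vlcb,lrpua] add [enk,bfw] -> 6 lines: dqta nvthj kgrv enk bfw qfj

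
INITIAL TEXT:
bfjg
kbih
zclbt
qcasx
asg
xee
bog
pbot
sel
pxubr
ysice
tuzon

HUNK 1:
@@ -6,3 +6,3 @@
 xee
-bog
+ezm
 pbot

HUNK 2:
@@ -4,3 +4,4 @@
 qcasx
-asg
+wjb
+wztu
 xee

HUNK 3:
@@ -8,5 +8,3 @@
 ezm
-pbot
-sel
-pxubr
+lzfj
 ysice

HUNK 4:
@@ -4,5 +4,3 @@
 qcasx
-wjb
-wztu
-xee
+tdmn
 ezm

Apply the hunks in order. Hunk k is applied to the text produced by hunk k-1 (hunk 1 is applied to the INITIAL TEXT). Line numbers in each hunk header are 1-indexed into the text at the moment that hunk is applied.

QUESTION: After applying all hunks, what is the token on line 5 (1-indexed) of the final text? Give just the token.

Hunk 1: at line 6 remove [bog] add [ezm] -> 12 lines: bfjg kbih zclbt qcasx asg xee ezm pbot sel pxubr ysice tuzon
Hunk 2: at line 4 remove [asg] add [wjb,wztu] -> 13 lines: bfjg kbih zclbt qcasx wjb wztu xee ezm pbot sel pxubr ysice tuzon
Hunk 3: at line 8 remove [pbot,sel,pxubr] add [lzfj] -> 11 lines: bfjg kbih zclbt qcasx wjb wztu xee ezm lzfj ysice tuzon
Hunk 4: at line 4 remove [wjb,wztu,xee] add [tdmn] -> 9 lines: bfjg kbih zclbt qcasx tdmn ezm lzfj ysice tuzon
Final line 5: tdmn

Answer: tdmn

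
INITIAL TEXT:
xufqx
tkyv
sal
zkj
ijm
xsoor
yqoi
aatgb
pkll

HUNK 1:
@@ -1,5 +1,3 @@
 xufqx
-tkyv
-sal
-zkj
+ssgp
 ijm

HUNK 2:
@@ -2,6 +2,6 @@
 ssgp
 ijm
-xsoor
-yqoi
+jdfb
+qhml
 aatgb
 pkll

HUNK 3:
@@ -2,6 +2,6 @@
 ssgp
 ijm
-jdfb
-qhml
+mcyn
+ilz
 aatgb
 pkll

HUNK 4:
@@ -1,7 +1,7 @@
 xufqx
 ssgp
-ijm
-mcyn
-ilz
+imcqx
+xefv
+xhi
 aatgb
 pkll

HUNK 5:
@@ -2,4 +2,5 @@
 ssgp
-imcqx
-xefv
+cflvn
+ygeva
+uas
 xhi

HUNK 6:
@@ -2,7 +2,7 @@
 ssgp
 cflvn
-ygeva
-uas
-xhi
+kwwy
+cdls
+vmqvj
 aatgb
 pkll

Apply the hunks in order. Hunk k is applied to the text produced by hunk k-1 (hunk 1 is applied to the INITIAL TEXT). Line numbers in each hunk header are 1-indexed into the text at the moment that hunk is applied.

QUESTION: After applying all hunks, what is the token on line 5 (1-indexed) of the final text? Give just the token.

Answer: cdls

Derivation:
Hunk 1: at line 1 remove [tkyv,sal,zkj] add [ssgp] -> 7 lines: xufqx ssgp ijm xsoor yqoi aatgb pkll
Hunk 2: at line 2 remove [xsoor,yqoi] add [jdfb,qhml] -> 7 lines: xufqx ssgp ijm jdfb qhml aatgb pkll
Hunk 3: at line 2 remove [jdfb,qhml] add [mcyn,ilz] -> 7 lines: xufqx ssgp ijm mcyn ilz aatgb pkll
Hunk 4: at line 1 remove [ijm,mcyn,ilz] add [imcqx,xefv,xhi] -> 7 lines: xufqx ssgp imcqx xefv xhi aatgb pkll
Hunk 5: at line 2 remove [imcqx,xefv] add [cflvn,ygeva,uas] -> 8 lines: xufqx ssgp cflvn ygeva uas xhi aatgb pkll
Hunk 6: at line 2 remove [ygeva,uas,xhi] add [kwwy,cdls,vmqvj] -> 8 lines: xufqx ssgp cflvn kwwy cdls vmqvj aatgb pkll
Final line 5: cdls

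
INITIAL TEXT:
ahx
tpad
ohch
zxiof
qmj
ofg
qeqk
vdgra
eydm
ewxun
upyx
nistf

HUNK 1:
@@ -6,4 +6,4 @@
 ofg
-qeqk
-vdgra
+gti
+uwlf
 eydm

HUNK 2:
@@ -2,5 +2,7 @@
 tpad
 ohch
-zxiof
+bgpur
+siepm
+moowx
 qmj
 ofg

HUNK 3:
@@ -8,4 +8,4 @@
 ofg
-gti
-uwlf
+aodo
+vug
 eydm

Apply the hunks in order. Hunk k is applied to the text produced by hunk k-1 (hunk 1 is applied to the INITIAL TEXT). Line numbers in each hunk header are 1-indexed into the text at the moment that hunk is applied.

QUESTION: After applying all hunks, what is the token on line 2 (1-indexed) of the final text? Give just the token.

Answer: tpad

Derivation:
Hunk 1: at line 6 remove [qeqk,vdgra] add [gti,uwlf] -> 12 lines: ahx tpad ohch zxiof qmj ofg gti uwlf eydm ewxun upyx nistf
Hunk 2: at line 2 remove [zxiof] add [bgpur,siepm,moowx] -> 14 lines: ahx tpad ohch bgpur siepm moowx qmj ofg gti uwlf eydm ewxun upyx nistf
Hunk 3: at line 8 remove [gti,uwlf] add [aodo,vug] -> 14 lines: ahx tpad ohch bgpur siepm moowx qmj ofg aodo vug eydm ewxun upyx nistf
Final line 2: tpad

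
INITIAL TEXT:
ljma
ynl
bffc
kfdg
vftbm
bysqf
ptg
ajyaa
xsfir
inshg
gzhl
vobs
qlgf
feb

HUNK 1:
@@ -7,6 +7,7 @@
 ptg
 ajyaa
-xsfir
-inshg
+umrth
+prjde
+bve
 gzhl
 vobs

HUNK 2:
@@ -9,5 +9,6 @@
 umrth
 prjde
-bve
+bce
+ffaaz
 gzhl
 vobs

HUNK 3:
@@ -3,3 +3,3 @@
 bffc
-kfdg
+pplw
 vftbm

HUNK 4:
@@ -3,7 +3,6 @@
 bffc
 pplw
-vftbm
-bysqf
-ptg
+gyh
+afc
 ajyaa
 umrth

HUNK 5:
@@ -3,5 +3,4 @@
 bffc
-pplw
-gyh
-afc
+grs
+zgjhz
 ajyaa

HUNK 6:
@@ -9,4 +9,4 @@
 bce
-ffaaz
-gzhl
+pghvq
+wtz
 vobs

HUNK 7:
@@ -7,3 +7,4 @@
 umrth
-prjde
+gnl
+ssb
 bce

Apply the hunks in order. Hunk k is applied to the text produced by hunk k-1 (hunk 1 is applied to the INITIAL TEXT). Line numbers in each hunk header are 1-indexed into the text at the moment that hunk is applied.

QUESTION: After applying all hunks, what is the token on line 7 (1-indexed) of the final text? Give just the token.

Answer: umrth

Derivation:
Hunk 1: at line 7 remove [xsfir,inshg] add [umrth,prjde,bve] -> 15 lines: ljma ynl bffc kfdg vftbm bysqf ptg ajyaa umrth prjde bve gzhl vobs qlgf feb
Hunk 2: at line 9 remove [bve] add [bce,ffaaz] -> 16 lines: ljma ynl bffc kfdg vftbm bysqf ptg ajyaa umrth prjde bce ffaaz gzhl vobs qlgf feb
Hunk 3: at line 3 remove [kfdg] add [pplw] -> 16 lines: ljma ynl bffc pplw vftbm bysqf ptg ajyaa umrth prjde bce ffaaz gzhl vobs qlgf feb
Hunk 4: at line 3 remove [vftbm,bysqf,ptg] add [gyh,afc] -> 15 lines: ljma ynl bffc pplw gyh afc ajyaa umrth prjde bce ffaaz gzhl vobs qlgf feb
Hunk 5: at line 3 remove [pplw,gyh,afc] add [grs,zgjhz] -> 14 lines: ljma ynl bffc grs zgjhz ajyaa umrth prjde bce ffaaz gzhl vobs qlgf feb
Hunk 6: at line 9 remove [ffaaz,gzhl] add [pghvq,wtz] -> 14 lines: ljma ynl bffc grs zgjhz ajyaa umrth prjde bce pghvq wtz vobs qlgf feb
Hunk 7: at line 7 remove [prjde] add [gnl,ssb] -> 15 lines: ljma ynl bffc grs zgjhz ajyaa umrth gnl ssb bce pghvq wtz vobs qlgf feb
Final line 7: umrth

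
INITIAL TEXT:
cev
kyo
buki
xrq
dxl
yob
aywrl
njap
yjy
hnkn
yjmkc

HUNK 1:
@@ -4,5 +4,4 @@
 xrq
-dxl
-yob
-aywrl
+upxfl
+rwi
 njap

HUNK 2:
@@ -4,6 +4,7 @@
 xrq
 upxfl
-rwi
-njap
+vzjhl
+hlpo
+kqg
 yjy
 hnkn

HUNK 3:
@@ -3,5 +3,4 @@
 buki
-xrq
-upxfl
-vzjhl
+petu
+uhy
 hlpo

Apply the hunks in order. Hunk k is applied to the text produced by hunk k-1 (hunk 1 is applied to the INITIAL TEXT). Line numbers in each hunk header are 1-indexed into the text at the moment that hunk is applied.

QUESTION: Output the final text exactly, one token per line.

Answer: cev
kyo
buki
petu
uhy
hlpo
kqg
yjy
hnkn
yjmkc

Derivation:
Hunk 1: at line 4 remove [dxl,yob,aywrl] add [upxfl,rwi] -> 10 lines: cev kyo buki xrq upxfl rwi njap yjy hnkn yjmkc
Hunk 2: at line 4 remove [rwi,njap] add [vzjhl,hlpo,kqg] -> 11 lines: cev kyo buki xrq upxfl vzjhl hlpo kqg yjy hnkn yjmkc
Hunk 3: at line 3 remove [xrq,upxfl,vzjhl] add [petu,uhy] -> 10 lines: cev kyo buki petu uhy hlpo kqg yjy hnkn yjmkc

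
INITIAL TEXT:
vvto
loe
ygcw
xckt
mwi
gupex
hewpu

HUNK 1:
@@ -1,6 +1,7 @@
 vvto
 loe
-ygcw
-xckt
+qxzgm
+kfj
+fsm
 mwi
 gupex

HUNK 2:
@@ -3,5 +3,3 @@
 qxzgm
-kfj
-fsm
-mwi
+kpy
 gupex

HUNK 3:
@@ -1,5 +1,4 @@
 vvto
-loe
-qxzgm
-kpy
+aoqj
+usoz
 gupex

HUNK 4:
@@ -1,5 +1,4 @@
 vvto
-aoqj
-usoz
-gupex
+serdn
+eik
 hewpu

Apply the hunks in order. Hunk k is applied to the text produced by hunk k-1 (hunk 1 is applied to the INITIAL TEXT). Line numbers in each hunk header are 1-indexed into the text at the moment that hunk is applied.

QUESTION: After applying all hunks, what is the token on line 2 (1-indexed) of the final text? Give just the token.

Answer: serdn

Derivation:
Hunk 1: at line 1 remove [ygcw,xckt] add [qxzgm,kfj,fsm] -> 8 lines: vvto loe qxzgm kfj fsm mwi gupex hewpu
Hunk 2: at line 3 remove [kfj,fsm,mwi] add [kpy] -> 6 lines: vvto loe qxzgm kpy gupex hewpu
Hunk 3: at line 1 remove [loe,qxzgm,kpy] add [aoqj,usoz] -> 5 lines: vvto aoqj usoz gupex hewpu
Hunk 4: at line 1 remove [aoqj,usoz,gupex] add [serdn,eik] -> 4 lines: vvto serdn eik hewpu
Final line 2: serdn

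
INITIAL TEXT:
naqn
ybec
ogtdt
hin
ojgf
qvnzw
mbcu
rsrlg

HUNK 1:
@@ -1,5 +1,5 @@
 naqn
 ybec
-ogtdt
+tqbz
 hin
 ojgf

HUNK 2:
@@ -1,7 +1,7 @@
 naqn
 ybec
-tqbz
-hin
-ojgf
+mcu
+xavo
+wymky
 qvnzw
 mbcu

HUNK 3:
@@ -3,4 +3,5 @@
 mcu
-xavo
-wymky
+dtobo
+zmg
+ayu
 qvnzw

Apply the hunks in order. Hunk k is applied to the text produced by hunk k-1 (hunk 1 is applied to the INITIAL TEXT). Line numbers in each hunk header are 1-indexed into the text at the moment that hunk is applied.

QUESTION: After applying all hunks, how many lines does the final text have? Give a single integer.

Answer: 9

Derivation:
Hunk 1: at line 1 remove [ogtdt] add [tqbz] -> 8 lines: naqn ybec tqbz hin ojgf qvnzw mbcu rsrlg
Hunk 2: at line 1 remove [tqbz,hin,ojgf] add [mcu,xavo,wymky] -> 8 lines: naqn ybec mcu xavo wymky qvnzw mbcu rsrlg
Hunk 3: at line 3 remove [xavo,wymky] add [dtobo,zmg,ayu] -> 9 lines: naqn ybec mcu dtobo zmg ayu qvnzw mbcu rsrlg
Final line count: 9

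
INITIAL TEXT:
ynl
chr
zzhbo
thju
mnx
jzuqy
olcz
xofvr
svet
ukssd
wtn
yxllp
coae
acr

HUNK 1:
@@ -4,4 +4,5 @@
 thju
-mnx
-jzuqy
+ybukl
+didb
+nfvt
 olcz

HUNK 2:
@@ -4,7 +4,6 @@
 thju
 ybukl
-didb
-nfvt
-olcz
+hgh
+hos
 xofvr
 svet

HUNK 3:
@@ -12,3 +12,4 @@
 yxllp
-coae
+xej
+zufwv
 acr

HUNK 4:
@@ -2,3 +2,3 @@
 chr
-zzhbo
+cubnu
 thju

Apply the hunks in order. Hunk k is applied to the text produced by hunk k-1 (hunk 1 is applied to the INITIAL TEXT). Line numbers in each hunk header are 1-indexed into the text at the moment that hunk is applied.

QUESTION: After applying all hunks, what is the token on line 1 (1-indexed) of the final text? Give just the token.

Hunk 1: at line 4 remove [mnx,jzuqy] add [ybukl,didb,nfvt] -> 15 lines: ynl chr zzhbo thju ybukl didb nfvt olcz xofvr svet ukssd wtn yxllp coae acr
Hunk 2: at line 4 remove [didb,nfvt,olcz] add [hgh,hos] -> 14 lines: ynl chr zzhbo thju ybukl hgh hos xofvr svet ukssd wtn yxllp coae acr
Hunk 3: at line 12 remove [coae] add [xej,zufwv] -> 15 lines: ynl chr zzhbo thju ybukl hgh hos xofvr svet ukssd wtn yxllp xej zufwv acr
Hunk 4: at line 2 remove [zzhbo] add [cubnu] -> 15 lines: ynl chr cubnu thju ybukl hgh hos xofvr svet ukssd wtn yxllp xej zufwv acr
Final line 1: ynl

Answer: ynl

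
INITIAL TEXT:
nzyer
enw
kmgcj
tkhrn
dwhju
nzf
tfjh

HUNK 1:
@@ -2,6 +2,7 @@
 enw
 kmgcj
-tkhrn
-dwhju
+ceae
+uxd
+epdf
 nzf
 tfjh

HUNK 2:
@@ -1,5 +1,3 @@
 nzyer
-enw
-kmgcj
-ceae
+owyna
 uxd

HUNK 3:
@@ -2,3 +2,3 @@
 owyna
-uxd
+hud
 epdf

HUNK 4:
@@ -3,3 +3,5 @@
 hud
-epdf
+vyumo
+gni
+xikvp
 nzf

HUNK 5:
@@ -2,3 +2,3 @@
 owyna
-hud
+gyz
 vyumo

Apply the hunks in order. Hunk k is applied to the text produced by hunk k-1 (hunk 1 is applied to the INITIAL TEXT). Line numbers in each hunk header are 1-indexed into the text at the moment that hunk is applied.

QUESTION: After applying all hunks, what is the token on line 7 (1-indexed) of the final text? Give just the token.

Hunk 1: at line 2 remove [tkhrn,dwhju] add [ceae,uxd,epdf] -> 8 lines: nzyer enw kmgcj ceae uxd epdf nzf tfjh
Hunk 2: at line 1 remove [enw,kmgcj,ceae] add [owyna] -> 6 lines: nzyer owyna uxd epdf nzf tfjh
Hunk 3: at line 2 remove [uxd] add [hud] -> 6 lines: nzyer owyna hud epdf nzf tfjh
Hunk 4: at line 3 remove [epdf] add [vyumo,gni,xikvp] -> 8 lines: nzyer owyna hud vyumo gni xikvp nzf tfjh
Hunk 5: at line 2 remove [hud] add [gyz] -> 8 lines: nzyer owyna gyz vyumo gni xikvp nzf tfjh
Final line 7: nzf

Answer: nzf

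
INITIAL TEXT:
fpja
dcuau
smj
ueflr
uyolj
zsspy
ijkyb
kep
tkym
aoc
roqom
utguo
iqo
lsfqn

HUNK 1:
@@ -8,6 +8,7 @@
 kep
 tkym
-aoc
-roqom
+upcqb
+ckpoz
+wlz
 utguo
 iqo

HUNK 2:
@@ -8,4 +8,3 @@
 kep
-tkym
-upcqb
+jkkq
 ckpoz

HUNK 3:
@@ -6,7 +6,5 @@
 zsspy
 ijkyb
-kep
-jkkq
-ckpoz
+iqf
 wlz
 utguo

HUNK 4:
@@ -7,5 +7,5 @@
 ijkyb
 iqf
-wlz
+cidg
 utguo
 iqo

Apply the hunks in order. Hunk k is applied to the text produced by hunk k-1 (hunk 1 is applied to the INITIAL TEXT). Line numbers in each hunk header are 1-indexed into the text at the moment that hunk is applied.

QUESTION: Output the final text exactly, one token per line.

Hunk 1: at line 8 remove [aoc,roqom] add [upcqb,ckpoz,wlz] -> 15 lines: fpja dcuau smj ueflr uyolj zsspy ijkyb kep tkym upcqb ckpoz wlz utguo iqo lsfqn
Hunk 2: at line 8 remove [tkym,upcqb] add [jkkq] -> 14 lines: fpja dcuau smj ueflr uyolj zsspy ijkyb kep jkkq ckpoz wlz utguo iqo lsfqn
Hunk 3: at line 6 remove [kep,jkkq,ckpoz] add [iqf] -> 12 lines: fpja dcuau smj ueflr uyolj zsspy ijkyb iqf wlz utguo iqo lsfqn
Hunk 4: at line 7 remove [wlz] add [cidg] -> 12 lines: fpja dcuau smj ueflr uyolj zsspy ijkyb iqf cidg utguo iqo lsfqn

Answer: fpja
dcuau
smj
ueflr
uyolj
zsspy
ijkyb
iqf
cidg
utguo
iqo
lsfqn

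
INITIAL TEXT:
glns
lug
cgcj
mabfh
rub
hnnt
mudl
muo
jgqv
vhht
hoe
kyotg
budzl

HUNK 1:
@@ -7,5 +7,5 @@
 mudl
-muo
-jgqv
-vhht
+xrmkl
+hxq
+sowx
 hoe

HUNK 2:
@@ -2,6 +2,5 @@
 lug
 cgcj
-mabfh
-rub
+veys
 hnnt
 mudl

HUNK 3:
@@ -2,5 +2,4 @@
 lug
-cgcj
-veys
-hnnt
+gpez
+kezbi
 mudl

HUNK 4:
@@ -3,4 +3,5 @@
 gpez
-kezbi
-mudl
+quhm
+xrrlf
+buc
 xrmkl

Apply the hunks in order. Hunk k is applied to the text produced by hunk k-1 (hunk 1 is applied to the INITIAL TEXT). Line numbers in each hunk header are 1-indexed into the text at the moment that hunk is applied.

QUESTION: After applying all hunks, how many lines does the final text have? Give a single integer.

Hunk 1: at line 7 remove [muo,jgqv,vhht] add [xrmkl,hxq,sowx] -> 13 lines: glns lug cgcj mabfh rub hnnt mudl xrmkl hxq sowx hoe kyotg budzl
Hunk 2: at line 2 remove [mabfh,rub] add [veys] -> 12 lines: glns lug cgcj veys hnnt mudl xrmkl hxq sowx hoe kyotg budzl
Hunk 3: at line 2 remove [cgcj,veys,hnnt] add [gpez,kezbi] -> 11 lines: glns lug gpez kezbi mudl xrmkl hxq sowx hoe kyotg budzl
Hunk 4: at line 3 remove [kezbi,mudl] add [quhm,xrrlf,buc] -> 12 lines: glns lug gpez quhm xrrlf buc xrmkl hxq sowx hoe kyotg budzl
Final line count: 12

Answer: 12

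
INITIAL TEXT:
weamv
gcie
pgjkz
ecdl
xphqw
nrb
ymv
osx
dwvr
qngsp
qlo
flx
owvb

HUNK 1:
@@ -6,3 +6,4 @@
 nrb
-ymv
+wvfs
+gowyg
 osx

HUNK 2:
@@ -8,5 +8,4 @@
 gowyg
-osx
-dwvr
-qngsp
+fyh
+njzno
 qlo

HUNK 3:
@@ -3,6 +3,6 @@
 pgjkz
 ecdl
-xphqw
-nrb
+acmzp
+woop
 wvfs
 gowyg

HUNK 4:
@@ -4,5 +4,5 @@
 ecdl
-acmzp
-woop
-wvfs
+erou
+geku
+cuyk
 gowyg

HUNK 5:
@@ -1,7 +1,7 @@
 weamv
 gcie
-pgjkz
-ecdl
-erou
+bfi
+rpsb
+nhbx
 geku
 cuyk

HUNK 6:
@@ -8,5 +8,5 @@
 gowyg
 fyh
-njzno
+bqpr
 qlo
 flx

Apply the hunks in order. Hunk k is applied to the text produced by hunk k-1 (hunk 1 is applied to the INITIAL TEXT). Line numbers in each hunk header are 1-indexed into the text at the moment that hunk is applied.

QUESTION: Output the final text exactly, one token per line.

Hunk 1: at line 6 remove [ymv] add [wvfs,gowyg] -> 14 lines: weamv gcie pgjkz ecdl xphqw nrb wvfs gowyg osx dwvr qngsp qlo flx owvb
Hunk 2: at line 8 remove [osx,dwvr,qngsp] add [fyh,njzno] -> 13 lines: weamv gcie pgjkz ecdl xphqw nrb wvfs gowyg fyh njzno qlo flx owvb
Hunk 3: at line 3 remove [xphqw,nrb] add [acmzp,woop] -> 13 lines: weamv gcie pgjkz ecdl acmzp woop wvfs gowyg fyh njzno qlo flx owvb
Hunk 4: at line 4 remove [acmzp,woop,wvfs] add [erou,geku,cuyk] -> 13 lines: weamv gcie pgjkz ecdl erou geku cuyk gowyg fyh njzno qlo flx owvb
Hunk 5: at line 1 remove [pgjkz,ecdl,erou] add [bfi,rpsb,nhbx] -> 13 lines: weamv gcie bfi rpsb nhbx geku cuyk gowyg fyh njzno qlo flx owvb
Hunk 6: at line 8 remove [njzno] add [bqpr] -> 13 lines: weamv gcie bfi rpsb nhbx geku cuyk gowyg fyh bqpr qlo flx owvb

Answer: weamv
gcie
bfi
rpsb
nhbx
geku
cuyk
gowyg
fyh
bqpr
qlo
flx
owvb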